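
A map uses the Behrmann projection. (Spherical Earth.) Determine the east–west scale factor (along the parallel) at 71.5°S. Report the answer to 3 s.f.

The Behrmann projection is cylindrical equal-area with φ₀ = 30°. A cylindrical equal-area projection with standard parallel φ₀ has meridian scale h = cos φ / cos φ₀ and parallel scale k = cos φ₀ / cos φ (so areas are preserved, h·k = 1).
k = cos 30° / cos 71.5° = 0.8660/0.3173 = 2.729.

2.73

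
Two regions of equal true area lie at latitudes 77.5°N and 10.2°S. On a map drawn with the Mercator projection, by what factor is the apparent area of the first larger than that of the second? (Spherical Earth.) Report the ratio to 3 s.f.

20.7

Mercator is conformal with k = sec φ, so areal scale = k² = sec²φ.
At 77.5°: sec²(77.5°) = 1/0.2164² = 21.35.
At 10.2°: sec²(10.2°) = 1/0.9842² = 1.032.
Ratio = 21.35/1.032 = cos²(10.2°)/cos²(77.5°) ≈ 20.7.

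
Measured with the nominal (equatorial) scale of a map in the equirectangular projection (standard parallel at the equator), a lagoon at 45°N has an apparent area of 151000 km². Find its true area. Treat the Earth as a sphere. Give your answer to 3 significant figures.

107000 km²

In the plate carrée (x = Rλ, y = Rφ), meridians are true-scale (h = 1) and parallels are stretched by k = sec φ.
Areal scale = h·k = 1 × sec φ; at 45°, h = 1.000, k = 1.414, so h·k = 1.414.
True area = apparent / (areal scale) = 151000 / 1.414 ≈ 107000 km².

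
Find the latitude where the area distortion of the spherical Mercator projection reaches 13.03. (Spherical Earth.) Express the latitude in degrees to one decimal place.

73.9°

Mercator areal scale is sec²φ.
sec²φ = 13.03  ⇒  cos²φ = 0.07675  ⇒  cos φ = 0.2770.
φ = arccos(0.2770) ≈ 73.9°.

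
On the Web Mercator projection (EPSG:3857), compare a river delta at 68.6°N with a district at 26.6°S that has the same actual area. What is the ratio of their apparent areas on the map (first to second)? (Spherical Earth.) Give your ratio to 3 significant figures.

Mercator areal scale is sec²φ.
At 68.6°: sec²(68.6°) = 1/0.3649² = 7.511.
At 26.6°: sec²(26.6°) = 1/0.8942² = 1.251.
Ratio = 7.511/1.251 = cos²(26.6°)/cos²(68.6°) ≈ 6.01.

6.01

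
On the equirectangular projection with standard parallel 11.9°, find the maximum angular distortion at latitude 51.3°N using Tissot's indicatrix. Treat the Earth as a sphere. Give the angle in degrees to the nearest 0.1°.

The equidistant cylindrical projection with φ₀ = 11.9° has h = 1 (meridians true) and k = cos φ₀ / cos φ along parallels.
At 51.3°: h = 1.000, k = 1.565; principal scales a = 1.565, b = 1.000.
sin(ω/2) = (a − b)/(a + b) = 0.5650/2.565 = 0.2203, so ω = 2 arcsin(0.2203) ≈ 25.5°.

25.5°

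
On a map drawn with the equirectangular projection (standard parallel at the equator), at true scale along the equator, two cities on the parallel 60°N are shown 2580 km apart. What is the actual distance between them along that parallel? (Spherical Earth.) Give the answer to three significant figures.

1290 km

In the plate carrée (x = Rλ, y = Rφ), meridians are true-scale (h = 1) and parallels are stretched by k = sec φ.
Along the parallel at 60°, map distances are exaggerated by k = sec 60° = 2.000.
True distance = 2580 / 2.000 = 2580 × cos 60° ≈ 1290 km.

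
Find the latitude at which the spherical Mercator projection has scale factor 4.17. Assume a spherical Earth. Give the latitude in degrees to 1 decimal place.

76.1°

Mercator scale is k = sec φ = 1/cos φ.
1/cos φ = 4.17  ⇒  cos φ = 0.2398  ⇒  φ = arccos(0.2398) ≈ 76.1°.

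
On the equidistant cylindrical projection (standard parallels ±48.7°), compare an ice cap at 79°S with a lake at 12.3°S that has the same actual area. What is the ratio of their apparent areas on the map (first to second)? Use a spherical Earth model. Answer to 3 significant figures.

In the equirectangular projection with standard parallel φ₀ = 48.7° (x = Rλ cos φ₀, y = Rφ), meridians are true-scale (h = 1) and the parallel scale is k = cos φ₀ / cos φ.
Areal scale at 79°: h·k = 1.000 × 3.459 = 3.459.
Areal scale at 12.3°: h·k = 1.000 × 0.6755 = 0.6755.
Ratio = 3.459/0.6755 ≈ 5.12.

5.12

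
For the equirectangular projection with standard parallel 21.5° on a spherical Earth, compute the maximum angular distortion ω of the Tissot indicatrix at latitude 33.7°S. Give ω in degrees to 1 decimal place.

The equidistant cylindrical projection with φ₀ = 21.5° has h = 1 (meridians true) and k = cos φ₀ / cos φ along parallels.
At 33.7°: h = 1.000, k = 1.118; principal scales a = 1.118, b = 1.000.
sin(ω/2) = (a − b)/(a + b) = 0.1184/2.118 = 0.05587, so ω = 2 arcsin(0.05587) ≈ 6.4°.

6.4°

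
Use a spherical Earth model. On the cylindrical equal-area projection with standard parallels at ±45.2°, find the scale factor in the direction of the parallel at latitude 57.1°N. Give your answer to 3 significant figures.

1.30

A cylindrical equal-area projection with standard parallel φ₀ has meridian scale h = cos φ / cos φ₀ and parallel scale k = cos φ₀ / cos φ (so areas are preserved, h·k = 1).
k = cos 45.2° / cos 57.1° = 0.7046/0.5432 = 1.297.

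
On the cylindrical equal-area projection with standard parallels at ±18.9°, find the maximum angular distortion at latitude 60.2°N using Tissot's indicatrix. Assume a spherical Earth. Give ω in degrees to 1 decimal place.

A cylindrical equal-area projection with standard parallel φ₀ has meridian scale h = cos φ / cos φ₀ and parallel scale k = cos φ₀ / cos φ (so areas are preserved, h·k = 1).
At 60.2°: h = 0.5253, k = 1.904; principal scales a = 1.904, b = 0.5253.
sin(ω/2) = (a − b)/(a + b) = 1.378/2.429 = 0.5675, so ω = 2 arcsin(0.5675) ≈ 69.1°.

69.1°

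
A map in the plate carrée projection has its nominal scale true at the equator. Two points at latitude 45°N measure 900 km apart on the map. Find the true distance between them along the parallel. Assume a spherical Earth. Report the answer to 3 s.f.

Plate carrée maps x = Rλ, y = Rφ. The meridian scale is h = 1 and the parallel scale is k = 1/cos φ = sec φ.
Along the parallel at 45°, map distances are exaggerated by k = sec 45° = 1.414.
True distance = 900 / 1.414 = 900 × cos 45° ≈ 636 km.

636 km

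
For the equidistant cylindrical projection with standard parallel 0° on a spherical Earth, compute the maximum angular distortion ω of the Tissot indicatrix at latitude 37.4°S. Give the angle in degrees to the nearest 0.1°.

In the plate carrée (x = Rλ, y = Rφ), meridians are true-scale (h = 1) and parallels are stretched by k = sec φ.
At 37.4°: h = 1.000, k = 1.259; principal scales a = 1.259, b = 1.000.
sin(ω/2) = (a − b)/(a + b) = 0.2588/2.259 = 0.1146, so ω = 2 arcsin(0.1146) ≈ 13.2°.

13.2°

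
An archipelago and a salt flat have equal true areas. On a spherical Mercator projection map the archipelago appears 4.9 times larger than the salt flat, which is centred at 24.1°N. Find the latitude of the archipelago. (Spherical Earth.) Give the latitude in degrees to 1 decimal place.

Mercator areal scale is sec²φ, so apparent-area ratio = sec²φ₁ / sec²φ₂ = cos²φ₂ / cos²φ₁.
cos²φ₂ / cos²φ₁ = 4.9  ⇒  cos φ₁ = cos 24.1° / √4.9 = 0.9128/2.214 = 0.4124.
φ₁ = arccos(0.4124) ≈ 65.6°.

65.6°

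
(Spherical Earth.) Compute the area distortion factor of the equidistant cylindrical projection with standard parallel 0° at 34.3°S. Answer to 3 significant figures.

For the equirectangular projection with φ₀ = 0 (plate carrée), h = 1 along meridians and k = sec φ along parallels.
Areal scale = h·k = 1 × sec φ; at 34.3°, h = 1.000, k = 1.211, so h·k = 1.211.

1.21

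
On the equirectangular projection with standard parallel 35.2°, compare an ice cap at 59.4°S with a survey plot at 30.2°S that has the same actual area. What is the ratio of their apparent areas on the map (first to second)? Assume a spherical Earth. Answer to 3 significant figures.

1.70

The equidistant cylindrical projection with φ₀ = 35.2° has h = 1 (meridians true) and k = cos φ₀ / cos φ along parallels.
Areal scale at 59.4°: h·k = 1.000 × 1.605 = 1.605.
Areal scale at 30.2°: h·k = 1.000 × 0.9455 = 0.9455.
Ratio = 1.605/0.9455 ≈ 1.70.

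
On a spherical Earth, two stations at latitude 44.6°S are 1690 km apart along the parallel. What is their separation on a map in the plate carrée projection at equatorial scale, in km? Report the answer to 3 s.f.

Plate carrée maps x = Rλ, y = Rφ. The meridian scale is h = 1 and the parallel scale is k = 1/cos φ = sec φ.
Along the parallel, k = sec 44.6° = 1/0.7120 = 1.404.
Map distance = 1690 × 1.404 ≈ 2370 km.

2370 km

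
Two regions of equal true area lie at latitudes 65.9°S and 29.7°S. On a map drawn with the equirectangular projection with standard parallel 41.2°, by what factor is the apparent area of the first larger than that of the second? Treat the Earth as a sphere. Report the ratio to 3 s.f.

2.13

The equidistant cylindrical projection with φ₀ = 41.2° has h = 1 (meridians true) and k = cos φ₀ / cos φ along parallels.
Areal scale at 65.9°: h·k = 1.000 × 1.843 = 1.843.
Areal scale at 29.7°: h·k = 1.000 × 0.8662 = 0.8662.
Ratio = 1.843/0.8662 ≈ 2.13.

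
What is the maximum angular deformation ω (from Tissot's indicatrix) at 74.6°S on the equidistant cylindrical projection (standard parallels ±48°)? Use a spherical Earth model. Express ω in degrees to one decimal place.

51.2°

In the equirectangular projection with standard parallel φ₀ = 48° (x = Rλ cos φ₀, y = Rφ), meridians are true-scale (h = 1) and the parallel scale is k = cos φ₀ / cos φ.
At 74.6°: h = 1.000, k = 2.520; principal scales a = 2.520, b = 1.000.
sin(ω/2) = (a − b)/(a + b) = 1.520/3.520 = 0.4318, so ω = 2 arcsin(0.4318) ≈ 51.2°.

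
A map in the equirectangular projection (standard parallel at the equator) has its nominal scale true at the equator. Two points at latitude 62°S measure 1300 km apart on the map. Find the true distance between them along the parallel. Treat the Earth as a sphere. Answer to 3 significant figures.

610 km

In the plate carrée (x = Rλ, y = Rφ), meridians are true-scale (h = 1) and parallels are stretched by k = sec φ.
Along the parallel at 62°, map distances are exaggerated by k = sec 62° = 2.130.
True distance = 1300 / 2.130 = 1300 × cos 62° ≈ 610 km.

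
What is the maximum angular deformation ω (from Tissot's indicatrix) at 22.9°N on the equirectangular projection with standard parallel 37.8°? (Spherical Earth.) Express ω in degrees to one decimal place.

8.8°

In the equirectangular projection with standard parallel φ₀ = 37.8° (x = Rλ cos φ₀, y = Rφ), meridians are true-scale (h = 1) and the parallel scale is k = cos φ₀ / cos φ.
At 22.9°: h = 1.000, k = 0.8578; principal scales a = 1.000, b = 0.8578.
sin(ω/2) = (a − b)/(a + b) = 0.1422/1.858 = 0.07657, so ω = 2 arcsin(0.07657) ≈ 8.8°.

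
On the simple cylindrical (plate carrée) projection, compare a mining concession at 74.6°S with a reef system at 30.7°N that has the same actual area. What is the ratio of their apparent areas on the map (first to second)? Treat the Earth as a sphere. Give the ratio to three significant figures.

3.24

In the plate carrée (x = Rλ, y = Rφ), meridians are true-scale (h = 1) and parallels are stretched by k = sec φ.
Areal scale at 74.6°: h·k = 1.000 × 3.766 = 3.766.
Areal scale at 30.7°: h·k = 1.000 × 1.163 = 1.163.
Ratio = 3.766/1.163 ≈ 3.24.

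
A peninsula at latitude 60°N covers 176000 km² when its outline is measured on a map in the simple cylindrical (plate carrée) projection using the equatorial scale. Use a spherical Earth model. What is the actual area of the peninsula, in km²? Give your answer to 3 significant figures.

For the equirectangular projection with φ₀ = 0 (plate carrée), h = 1 along meridians and k = sec φ along parallels.
Areal scale = h·k = 1 × sec φ; at 60°, h = 1.000, k = 2.000, so h·k = 2.000.
True area = apparent / (areal scale) = 176000 / 2.000 ≈ 88000 km².

88000 km²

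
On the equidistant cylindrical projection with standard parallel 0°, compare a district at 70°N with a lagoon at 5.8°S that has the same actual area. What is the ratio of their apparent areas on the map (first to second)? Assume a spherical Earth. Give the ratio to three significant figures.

For the equirectangular projection with φ₀ = 0 (plate carrée), h = 1 along meridians and k = sec φ along parallels.
Areal scale at 70°: h·k = 1.000 × 2.924 = 2.924.
Areal scale at 5.8°: h·k = 1.000 × 1.005 = 1.005.
Ratio = 2.924/1.005 ≈ 2.91.

2.91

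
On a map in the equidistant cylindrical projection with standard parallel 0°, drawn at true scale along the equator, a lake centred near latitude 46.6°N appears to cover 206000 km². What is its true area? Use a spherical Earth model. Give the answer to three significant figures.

For the equirectangular projection with φ₀ = 0 (plate carrée), h = 1 along meridians and k = sec φ along parallels.
Areal scale = h·k = 1 × sec φ; at 46.6°, h = 1.000, k = 1.455, so h·k = 1.455.
True area = apparent / (areal scale) = 206000 / 1.455 ≈ 142000 km².

142000 km²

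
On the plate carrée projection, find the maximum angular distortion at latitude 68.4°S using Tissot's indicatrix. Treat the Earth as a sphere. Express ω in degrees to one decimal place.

In the plate carrée (x = Rλ, y = Rφ), meridians are true-scale (h = 1) and parallels are stretched by k = sec φ.
At 68.4°: h = 1.000, k = 2.716; principal scales a = 2.716, b = 1.000.
sin(ω/2) = (a − b)/(a + b) = 1.716/3.716 = 0.4619, so ω = 2 arcsin(0.4619) ≈ 55.0°.

55.0°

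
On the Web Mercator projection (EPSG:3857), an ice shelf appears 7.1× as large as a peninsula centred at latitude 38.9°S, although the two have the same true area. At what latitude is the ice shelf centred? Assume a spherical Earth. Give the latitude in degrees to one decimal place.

Mercator areal scale is sec²φ, so apparent-area ratio = sec²φ₁ / sec²φ₂ = cos²φ₂ / cos²φ₁.
cos²φ₂ / cos²φ₁ = 7.1  ⇒  cos φ₁ = cos 38.9° / √7.1 = 0.7782/2.665 = 0.2921.
φ₁ = arccos(0.2921) ≈ 73.0°.

73.0°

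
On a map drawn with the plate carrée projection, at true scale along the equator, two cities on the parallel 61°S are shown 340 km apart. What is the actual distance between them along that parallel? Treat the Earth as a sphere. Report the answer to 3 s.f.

165 km

In the plate carrée (x = Rλ, y = Rφ), meridians are true-scale (h = 1) and parallels are stretched by k = sec φ.
Along the parallel at 61°, map distances are exaggerated by k = sec 61° = 2.063.
True distance = 340 / 2.063 = 340 × cos 61° ≈ 165 km.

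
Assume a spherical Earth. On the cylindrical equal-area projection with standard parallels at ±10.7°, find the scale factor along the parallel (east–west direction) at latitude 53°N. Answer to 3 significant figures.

1.63

For cylindrical equal-area with standard parallel φ₀, h = cos φ / cos φ₀ and k = cos φ₀ / cos φ, so h·k = 1.
k = cos 10.7° / cos 53° = 0.9826/0.6018 = 1.633.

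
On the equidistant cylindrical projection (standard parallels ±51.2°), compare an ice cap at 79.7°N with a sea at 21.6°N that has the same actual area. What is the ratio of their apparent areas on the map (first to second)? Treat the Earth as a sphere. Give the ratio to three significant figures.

With standard parallel φ₀ = 51.2°, the equirectangular projection gives x = Rλ cos φ₀, y = Rφ, so h = 1 and k = cos 51.2° / cos φ.
Areal scale at 79.7°: h·k = 1.000 × 3.504 = 3.504.
Areal scale at 21.6°: h·k = 1.000 × 0.6739 = 0.6739.
Ratio = 3.504/0.6739 ≈ 5.20.

5.20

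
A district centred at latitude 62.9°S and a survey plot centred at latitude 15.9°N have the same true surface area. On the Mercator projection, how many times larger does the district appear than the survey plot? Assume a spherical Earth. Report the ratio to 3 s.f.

4.46

Mercator areal scale is sec²φ.
At 62.9°: sec²(62.9°) = 1/0.4555² = 4.819.
At 15.9°: sec²(15.9°) = 1/0.9617² = 1.081.
Ratio = 4.819/1.081 = cos²(15.9°)/cos²(62.9°) ≈ 4.46.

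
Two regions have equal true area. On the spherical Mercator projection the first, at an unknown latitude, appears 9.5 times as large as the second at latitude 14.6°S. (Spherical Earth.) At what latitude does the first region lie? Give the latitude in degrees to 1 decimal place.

71.7°

Mercator areal scale is sec²φ, so apparent-area ratio = sec²φ₁ / sec²φ₂ = cos²φ₂ / cos²φ₁.
cos²φ₂ / cos²φ₁ = 9.5  ⇒  cos φ₁ = cos 14.6° / √9.5 = 0.9677/3.082 = 0.3140.
φ₁ = arccos(0.3140) ≈ 71.7°.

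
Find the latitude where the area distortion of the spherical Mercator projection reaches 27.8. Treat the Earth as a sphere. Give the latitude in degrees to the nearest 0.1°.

79.1°

Mercator areal scale is sec²φ.
sec²φ = 27.8  ⇒  cos²φ = 0.03597  ⇒  cos φ = 0.1897.
φ = arccos(0.1897) ≈ 79.1°.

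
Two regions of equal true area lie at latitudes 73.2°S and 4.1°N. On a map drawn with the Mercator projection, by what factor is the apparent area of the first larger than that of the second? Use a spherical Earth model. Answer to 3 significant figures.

11.9

Mercator is conformal with k = sec φ, so areal scale = k² = sec²φ.
At 73.2°: sec²(73.2°) = 1/0.2890² = 11.97.
At 4.1°: sec²(4.1°) = 1/0.9974² = 1.005.
Ratio = 11.97/1.005 = cos²(4.1°)/cos²(73.2°) ≈ 11.9.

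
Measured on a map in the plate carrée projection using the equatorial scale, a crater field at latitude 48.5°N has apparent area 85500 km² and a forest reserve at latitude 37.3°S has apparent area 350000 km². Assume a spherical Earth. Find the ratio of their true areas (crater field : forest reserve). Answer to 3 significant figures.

0.203

On the plate carrée, areal scale = h·k = 1 × sec φ, so true area = apparent × cos φ.
True area of crater field: 85500 × cos(48.5°) = 85500 × 0.6626 = 56650 km².
True area of forest reserve: 350000 × cos(37.3°) = 350000 × 0.7955 = 278400 km².
Ratio = 56650 / 278400 ≈ 0.203.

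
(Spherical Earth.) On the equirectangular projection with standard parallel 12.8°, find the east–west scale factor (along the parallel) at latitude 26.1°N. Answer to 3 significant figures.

1.09

The equidistant cylindrical projection with φ₀ = 12.8° has h = 1 (meridians true) and k = cos φ₀ / cos φ along parallels.
k = cos 12.8° / cos 26.1° = 0.9751/0.8980 = 1.086.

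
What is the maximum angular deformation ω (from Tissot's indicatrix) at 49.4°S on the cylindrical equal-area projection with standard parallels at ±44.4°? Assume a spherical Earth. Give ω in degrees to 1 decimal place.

10.7°

For cylindrical equal-area with standard parallel φ₀, h = cos φ / cos φ₀ and k = cos φ₀ / cos φ, so h·k = 1.
At 49.4°: h = 0.9108, k = 1.098; principal scales a = 1.098, b = 0.9108.
sin(ω/2) = (a − b)/(a + b) = 0.1870/2.009 = 0.09311, so ω = 2 arcsin(0.09311) ≈ 10.7°.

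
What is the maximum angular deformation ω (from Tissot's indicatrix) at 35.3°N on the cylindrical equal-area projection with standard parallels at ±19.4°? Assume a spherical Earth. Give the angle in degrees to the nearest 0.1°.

16.5°

Cylindrical equal-area (φ₀ = 19.4°): h = cos φ / cos 19.4° along meridians, k = cos 19.4° / cos φ along parallels; h·k = 1.
At 35.3°: h = 0.8653, k = 1.156; principal scales a = 1.156, b = 0.8653.
sin(ω/2) = (a − b)/(a + b) = 0.2905/2.021 = 0.1437, so ω = 2 arcsin(0.1437) ≈ 16.5°.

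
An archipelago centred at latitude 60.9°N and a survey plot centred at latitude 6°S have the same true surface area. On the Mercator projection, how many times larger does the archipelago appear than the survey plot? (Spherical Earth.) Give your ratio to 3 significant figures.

4.18

Mercator is conformal with k = sec φ, so areal scale = k² = sec²φ.
At 60.9°: sec²(60.9°) = 1/0.4863² = 4.228.
At 6°: sec²(6°) = 1/0.9945² = 1.011.
Ratio = 4.228/1.011 = cos²(6°)/cos²(60.9°) ≈ 4.18.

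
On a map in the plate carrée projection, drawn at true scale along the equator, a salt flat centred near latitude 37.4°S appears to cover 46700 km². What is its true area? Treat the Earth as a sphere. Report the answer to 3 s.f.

37100 km²

In the plate carrée (x = Rλ, y = Rφ), meridians are true-scale (h = 1) and parallels are stretched by k = sec φ.
Areal scale = h·k = 1 × sec φ; at 37.4°, h = 1.000, k = 1.259, so h·k = 1.259.
True area = apparent / (areal scale) = 46700 / 1.259 ≈ 37100 km².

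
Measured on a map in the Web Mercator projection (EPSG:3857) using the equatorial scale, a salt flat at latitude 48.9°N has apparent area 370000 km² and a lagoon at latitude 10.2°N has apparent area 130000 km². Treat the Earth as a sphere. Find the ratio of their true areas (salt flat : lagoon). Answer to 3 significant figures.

Since Mercator area scale is 1/cos²φ, the true area equals the apparent area multiplied by cos²φ.
True area of salt flat: 370000 × cos²(48.9°) = 370000 × 0.4321 = 159900 km².
True area of lagoon: 130000 × cos²(10.2°) = 130000 × 0.9686 = 125900 km².
Ratio = 159900 / 125900 ≈ 1.27.

1.27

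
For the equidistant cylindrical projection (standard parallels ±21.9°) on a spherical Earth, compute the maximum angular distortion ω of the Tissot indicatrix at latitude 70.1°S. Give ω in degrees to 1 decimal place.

55.2°

With standard parallel φ₀ = 21.9°, the equirectangular projection gives x = Rλ cos φ₀, y = Rφ, so h = 1 and k = cos 21.9° / cos φ.
At 70.1°: h = 1.000, k = 2.726; principal scales a = 2.726, b = 1.000.
sin(ω/2) = (a − b)/(a + b) = 1.726/3.726 = 0.4632, so ω = 2 arcsin(0.4632) ≈ 55.2°.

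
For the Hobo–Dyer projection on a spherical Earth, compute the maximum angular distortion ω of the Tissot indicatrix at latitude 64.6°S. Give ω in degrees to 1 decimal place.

66.4°

The Hobo–Dyer projection is cylindrical equal-area with φ₀ = 37.5°. For cylindrical equal-area with standard parallel φ₀, h = cos φ / cos φ₀ and k = cos φ₀ / cos φ, so h·k = 1.
At 64.6°: h = 0.5407, k = 1.850; principal scales a = 1.850, b = 0.5407.
sin(ω/2) = (a − b)/(a + b) = 1.309/2.390 = 0.5476, so ω = 2 arcsin(0.5476) ≈ 66.4°.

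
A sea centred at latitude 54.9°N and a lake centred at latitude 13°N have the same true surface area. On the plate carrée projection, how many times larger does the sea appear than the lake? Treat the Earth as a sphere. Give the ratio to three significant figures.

1.69

In the plate carrée (x = Rλ, y = Rφ), meridians are true-scale (h = 1) and parallels are stretched by k = sec φ.
Areal scale at 54.9°: h·k = 1.000 × 1.739 = 1.739.
Areal scale at 13°: h·k = 1.000 × 1.026 = 1.026.
Ratio = 1.739/1.026 ≈ 1.69.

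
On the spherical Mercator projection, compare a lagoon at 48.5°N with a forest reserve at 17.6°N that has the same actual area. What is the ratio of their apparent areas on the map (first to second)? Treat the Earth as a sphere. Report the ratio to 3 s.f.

2.07

Mercator areal scale is sec²φ.
At 48.5°: sec²(48.5°) = 1/0.6626² = 2.278.
At 17.6°: sec²(17.6°) = 1/0.9532² = 1.101.
Ratio = 2.278/1.101 = cos²(17.6°)/cos²(48.5°) ≈ 2.07.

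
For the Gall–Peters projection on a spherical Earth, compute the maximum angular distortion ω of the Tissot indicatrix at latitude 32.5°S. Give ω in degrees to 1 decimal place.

20.1°

Gall–Peters is a cylindrical equal-area projection with standard parallels at ±45°. A cylindrical equal-area projection with standard parallel φ₀ has meridian scale h = cos φ / cos φ₀ and parallel scale k = cos φ₀ / cos φ (so areas are preserved, h·k = 1).
At 32.5°: h = 1.193, k = 0.8384; principal scales a = 1.193, b = 0.8384.
sin(ω/2) = (a − b)/(a + b) = 0.3543/2.031 = 0.1744, so ω = 2 arcsin(0.1744) ≈ 20.1°.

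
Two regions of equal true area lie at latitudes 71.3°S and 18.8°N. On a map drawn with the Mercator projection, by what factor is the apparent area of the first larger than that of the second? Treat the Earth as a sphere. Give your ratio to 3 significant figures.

8.72

Mercator is conformal with k = sec φ, so areal scale = k² = sec²φ.
At 71.3°: sec²(71.3°) = 1/0.3206² = 9.728.
At 18.8°: sec²(18.8°) = 1/0.9466² = 1.116.
Ratio = 9.728/1.116 = cos²(18.8°)/cos²(71.3°) ≈ 8.72.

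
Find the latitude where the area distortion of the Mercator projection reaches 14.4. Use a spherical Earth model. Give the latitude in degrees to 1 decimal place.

74.7°

Mercator areal scale is sec²φ.
sec²φ = 14.4  ⇒  cos²φ = 0.06944  ⇒  cos φ = 0.2635.
φ = arccos(0.2635) ≈ 74.7°.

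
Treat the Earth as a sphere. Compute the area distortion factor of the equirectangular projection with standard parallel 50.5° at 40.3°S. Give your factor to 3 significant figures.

The equidistant cylindrical projection with φ₀ = 50.5° has h = 1 (meridians true) and k = cos φ₀ / cos φ along parallels.
Areal scale = h·k = 1 × cos φ₀ / cos φ; at 40.3°, h = 1.000, k = 0.8340, so h·k = 0.8340.

0.834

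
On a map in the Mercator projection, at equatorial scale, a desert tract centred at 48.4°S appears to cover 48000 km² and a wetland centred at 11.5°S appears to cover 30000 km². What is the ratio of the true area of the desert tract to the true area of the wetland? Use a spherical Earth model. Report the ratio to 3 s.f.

0.734

On Mercator the areal scale is sec²φ, so true area = apparent × cos²φ.
True area of desert tract: 48000 × cos²(48.4°) = 48000 × 0.4408 = 21160 km².
True area of wetland: 30000 × cos²(11.5°) = 30000 × 0.9603 = 28810 km².
Ratio = 21160 / 28810 ≈ 0.734.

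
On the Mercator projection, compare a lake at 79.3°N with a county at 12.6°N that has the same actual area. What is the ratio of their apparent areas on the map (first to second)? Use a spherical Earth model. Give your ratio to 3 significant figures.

27.6

Mercator areal scale is sec²φ.
At 79.3°: sec²(79.3°) = 1/0.1857² = 29.01.
At 12.6°: sec²(12.6°) = 1/0.9759² = 1.050.
Ratio = 29.01/1.050 = cos²(12.6°)/cos²(79.3°) ≈ 27.6.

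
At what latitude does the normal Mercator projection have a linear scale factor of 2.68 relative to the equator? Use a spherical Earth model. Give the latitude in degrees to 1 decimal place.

Mercator scale is k = sec φ = 1/cos φ.
1/cos φ = 2.68  ⇒  cos φ = 0.3731  ⇒  φ = arccos(0.3731) ≈ 68.1°.

68.1°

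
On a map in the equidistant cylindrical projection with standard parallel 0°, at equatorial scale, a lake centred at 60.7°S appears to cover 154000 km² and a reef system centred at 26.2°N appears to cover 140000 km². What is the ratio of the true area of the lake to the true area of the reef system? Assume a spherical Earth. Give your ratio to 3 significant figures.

On the plate carrée, areal scale = h·k = 1 × sec φ, so true area = apparent × cos φ.
True area of lake: 154000 × cos(60.7°) = 154000 × 0.4894 = 75360 km².
True area of reef system: 140000 × cos(26.2°) = 140000 × 0.8973 = 125600 km².
Ratio = 75360 / 125600 ≈ 0.600.

0.600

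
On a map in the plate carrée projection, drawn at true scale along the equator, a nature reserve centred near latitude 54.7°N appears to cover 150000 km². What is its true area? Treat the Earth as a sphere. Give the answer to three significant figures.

86700 km²

For the equirectangular projection with φ₀ = 0 (plate carrée), h = 1 along meridians and k = sec φ along parallels.
Areal scale = h·k = 1 × sec φ; at 54.7°, h = 1.000, k = 1.731, so h·k = 1.731.
True area = apparent / (areal scale) = 150000 / 1.731 ≈ 86700 km².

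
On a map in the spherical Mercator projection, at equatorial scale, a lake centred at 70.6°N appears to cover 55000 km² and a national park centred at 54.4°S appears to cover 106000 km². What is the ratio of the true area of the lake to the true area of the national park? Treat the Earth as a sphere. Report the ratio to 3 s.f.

0.169

On Mercator the areal scale is sec²φ, so true area = apparent × cos²φ.
True area of lake: 55000 × cos²(70.6°) = 55000 × 0.1103 = 6068 km².
True area of national park: 106000 × cos²(54.4°) = 106000 × 0.3389 = 35920 km².
Ratio = 6068 / 35920 ≈ 0.169.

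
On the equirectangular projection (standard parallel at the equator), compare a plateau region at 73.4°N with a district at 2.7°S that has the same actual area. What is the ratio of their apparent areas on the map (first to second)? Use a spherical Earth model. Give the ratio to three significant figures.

3.50

In the plate carrée (x = Rλ, y = Rφ), meridians are true-scale (h = 1) and parallels are stretched by k = sec φ.
Areal scale at 73.4°: h·k = 1.000 × 3.500 = 3.500.
Areal scale at 2.7°: h·k = 1.000 × 1.001 = 1.001.
Ratio = 3.500/1.001 ≈ 3.50.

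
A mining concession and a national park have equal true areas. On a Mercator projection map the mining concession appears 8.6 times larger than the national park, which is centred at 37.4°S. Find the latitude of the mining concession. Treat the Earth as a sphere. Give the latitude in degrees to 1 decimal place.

74.3°

For equal true areas on Mercator, apparent areas scale as sec²φ, so the ratio is cos²φ₂ / cos²φ₁.
cos²φ₂ / cos²φ₁ = 8.6  ⇒  cos φ₁ = cos 37.4° / √8.6 = 0.7944/2.933 = 0.2709.
φ₁ = arccos(0.2709) ≈ 74.3°.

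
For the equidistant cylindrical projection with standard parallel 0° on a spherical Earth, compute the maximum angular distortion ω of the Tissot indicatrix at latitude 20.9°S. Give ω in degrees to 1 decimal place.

Plate carrée maps x = Rλ, y = Rφ. The meridian scale is h = 1 and the parallel scale is k = 1/cos φ = sec φ.
At 20.9°: h = 1.000, k = 1.070; principal scales a = 1.070, b = 1.000.
sin(ω/2) = (a − b)/(a + b) = 0.07043/2.070 = 0.03402, so ω = 2 arcsin(0.03402) ≈ 3.9°.

3.9°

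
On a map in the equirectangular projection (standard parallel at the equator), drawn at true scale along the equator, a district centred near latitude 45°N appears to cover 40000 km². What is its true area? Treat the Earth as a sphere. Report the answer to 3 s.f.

28300 km²

In the plate carrée (x = Rλ, y = Rφ), meridians are true-scale (h = 1) and parallels are stretched by k = sec φ.
Areal scale = h·k = 1 × sec φ; at 45°, h = 1.000, k = 1.414, so h·k = 1.414.
True area = apparent / (areal scale) = 40000 / 1.414 ≈ 28300 km².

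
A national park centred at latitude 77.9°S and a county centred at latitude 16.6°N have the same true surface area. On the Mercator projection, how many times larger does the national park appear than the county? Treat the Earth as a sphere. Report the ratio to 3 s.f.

Mercator is conformal with k = sec φ, so areal scale = k² = sec²φ.
At 77.9°: sec²(77.9°) = 1/0.2096² = 22.76.
At 16.6°: sec²(16.6°) = 1/0.9583² = 1.089.
Ratio = 22.76/1.089 = cos²(16.6°)/cos²(77.9°) ≈ 20.9.

20.9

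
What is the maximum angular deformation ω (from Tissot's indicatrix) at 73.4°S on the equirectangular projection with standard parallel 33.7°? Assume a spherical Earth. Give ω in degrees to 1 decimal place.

58.5°

In the equirectangular projection with standard parallel φ₀ = 33.7° (x = Rλ cos φ₀, y = Rφ), meridians are true-scale (h = 1) and the parallel scale is k = cos φ₀ / cos φ.
At 73.4°: h = 1.000, k = 2.912; principal scales a = 2.912, b = 1.000.
sin(ω/2) = (a − b)/(a + b) = 1.912/3.912 = 0.4888, so ω = 2 arcsin(0.4888) ≈ 58.5°.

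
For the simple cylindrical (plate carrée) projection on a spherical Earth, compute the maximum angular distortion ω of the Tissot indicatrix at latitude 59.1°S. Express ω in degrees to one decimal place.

For the equirectangular projection with φ₀ = 0 (plate carrée), h = 1 along meridians and k = sec φ along parallels.
At 59.1°: h = 1.000, k = 1.947; principal scales a = 1.947, b = 1.000.
sin(ω/2) = (a − b)/(a + b) = 0.9473/2.947 = 0.3214, so ω = 2 arcsin(0.3214) ≈ 37.5°.

37.5°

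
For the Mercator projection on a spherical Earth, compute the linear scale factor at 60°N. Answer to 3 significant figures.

Mercator is conformal, so the point scale is isotropic: h = k = sec φ = 1/cos φ.
k = 1/cos 60° = 1/0.5000 = 2.000.

2.00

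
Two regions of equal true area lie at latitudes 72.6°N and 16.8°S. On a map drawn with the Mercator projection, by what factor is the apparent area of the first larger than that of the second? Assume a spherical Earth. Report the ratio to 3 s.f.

On Mercator, area is exaggerated by sec²φ = 1/cos²φ.
At 72.6°: sec²(72.6°) = 1/0.2990² = 11.18.
At 16.8°: sec²(16.8°) = 1/0.9573² = 1.091.
Ratio = 11.18/1.091 = cos²(16.8°)/cos²(72.6°) ≈ 10.2.

10.2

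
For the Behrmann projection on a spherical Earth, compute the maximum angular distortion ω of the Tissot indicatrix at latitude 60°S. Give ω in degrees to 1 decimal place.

60.0°

The Behrmann projection is cylindrical equal-area with φ₀ = 30°. Cylindrical equal-area (φ₀ = 30°): h = cos φ / cos 30° along meridians, k = cos 30° / cos φ along parallels; h·k = 1.
At 60°: h = 0.5774, k = 1.732; principal scales a = 1.732, b = 0.5774.
sin(ω/2) = (a − b)/(a + b) = 1.155/2.309 = 0.5000, so ω = 2 arcsin(0.5000) ≈ 60.0°.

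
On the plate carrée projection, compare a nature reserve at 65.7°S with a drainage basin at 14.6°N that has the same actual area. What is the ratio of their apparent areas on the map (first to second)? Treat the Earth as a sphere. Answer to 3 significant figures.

Plate carrée maps x = Rλ, y = Rφ. The meridian scale is h = 1 and the parallel scale is k = 1/cos φ = sec φ.
Areal scale at 65.7°: h·k = 1.000 × 2.430 = 2.430.
Areal scale at 14.6°: h·k = 1.000 × 1.033 = 1.033.
Ratio = 2.430/1.033 ≈ 2.35.

2.35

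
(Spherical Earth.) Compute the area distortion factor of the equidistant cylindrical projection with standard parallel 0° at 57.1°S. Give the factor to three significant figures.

1.84

For the equirectangular projection with φ₀ = 0 (plate carrée), h = 1 along meridians and k = sec φ along parallels.
Areal scale = h·k = 1 × sec φ; at 57.1°, h = 1.000, k = 1.841, so h·k = 1.841.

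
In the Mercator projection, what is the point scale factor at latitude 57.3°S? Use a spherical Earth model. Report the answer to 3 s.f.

1.85

Mercator is conformal, so the point scale is isotropic: h = k = sec φ = 1/cos φ.
k = 1/cos 57.3° = 1/0.5402 = 1.851.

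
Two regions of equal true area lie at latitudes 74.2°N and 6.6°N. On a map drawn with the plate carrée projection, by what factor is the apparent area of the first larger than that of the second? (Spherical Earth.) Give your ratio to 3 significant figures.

For the equirectangular projection with φ₀ = 0 (plate carrée), h = 1 along meridians and k = sec φ along parallels.
Areal scale at 74.2°: h·k = 1.000 × 3.673 = 3.673.
Areal scale at 6.6°: h·k = 1.000 × 1.007 = 1.007.
Ratio = 3.673/1.007 ≈ 3.65.

3.65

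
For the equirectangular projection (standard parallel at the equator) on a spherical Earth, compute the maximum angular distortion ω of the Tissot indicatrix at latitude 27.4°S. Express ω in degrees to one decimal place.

6.8°

In the plate carrée (x = Rλ, y = Rφ), meridians are true-scale (h = 1) and parallels are stretched by k = sec φ.
At 27.4°: h = 1.000, k = 1.126; principal scales a = 1.126, b = 1.000.
sin(ω/2) = (a − b)/(a + b) = 0.1264/2.126 = 0.05943, so ω = 2 arcsin(0.05943) ≈ 6.8°.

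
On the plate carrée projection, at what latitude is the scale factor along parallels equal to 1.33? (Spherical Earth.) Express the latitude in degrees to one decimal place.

41.2°

Plate carrée: h = 1, k = sec φ along parallels.
sec φ = 1.33  ⇒  cos φ = 0.7519  ⇒  φ ≈ 41.2°.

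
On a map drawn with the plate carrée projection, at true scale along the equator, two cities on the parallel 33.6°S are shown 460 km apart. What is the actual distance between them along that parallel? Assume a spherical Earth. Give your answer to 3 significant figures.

383 km

Plate carrée maps x = Rλ, y = Rφ. The meridian scale is h = 1 and the parallel scale is k = 1/cos φ = sec φ.
Along the parallel at 33.6°, map distances are exaggerated by k = sec 33.6° = 1.201.
True distance = 460 / 1.201 = 460 × cos 33.6° ≈ 383 km.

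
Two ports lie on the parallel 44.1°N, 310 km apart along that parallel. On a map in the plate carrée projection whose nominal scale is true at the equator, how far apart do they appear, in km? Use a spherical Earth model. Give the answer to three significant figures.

432 km

For the equirectangular projection with φ₀ = 0 (plate carrée), h = 1 along meridians and k = sec φ along parallels.
Along the parallel, k = sec 44.1° = 1/0.7181 = 1.393.
Map distance = 310 × 1.393 ≈ 432 km.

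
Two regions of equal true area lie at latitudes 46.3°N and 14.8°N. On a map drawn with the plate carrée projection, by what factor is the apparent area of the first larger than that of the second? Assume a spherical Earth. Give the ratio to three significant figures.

For the equirectangular projection with φ₀ = 0 (plate carrée), h = 1 along meridians and k = sec φ along parallels.
Areal scale at 46.3°: h·k = 1.000 × 1.447 = 1.447.
Areal scale at 14.8°: h·k = 1.000 × 1.034 = 1.034.
Ratio = 1.447/1.034 ≈ 1.40.

1.40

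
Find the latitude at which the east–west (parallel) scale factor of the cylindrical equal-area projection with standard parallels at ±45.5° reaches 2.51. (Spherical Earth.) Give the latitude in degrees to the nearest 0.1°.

73.8°

A cylindrical equal-area projection with standard parallel φ₀ has meridian scale h = cos φ / cos φ₀ and parallel scale k = cos φ₀ / cos φ (so areas are preserved, h·k = 1).
k = cos φ₀ / cos φ = 2.51  ⇒  cos φ = cos 45.5° / 2.51 = 0.2792.
φ = arccos(0.2792) ≈ 73.8°.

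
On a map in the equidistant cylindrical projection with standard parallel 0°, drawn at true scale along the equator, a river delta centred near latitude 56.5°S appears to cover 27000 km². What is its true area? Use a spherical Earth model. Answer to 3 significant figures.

14900 km²

For the equirectangular projection with φ₀ = 0 (plate carrée), h = 1 along meridians and k = sec φ along parallels.
Areal scale = h·k = 1 × sec φ; at 56.5°, h = 1.000, k = 1.812, so h·k = 1.812.
True area = apparent / (areal scale) = 27000 / 1.812 ≈ 14900 km².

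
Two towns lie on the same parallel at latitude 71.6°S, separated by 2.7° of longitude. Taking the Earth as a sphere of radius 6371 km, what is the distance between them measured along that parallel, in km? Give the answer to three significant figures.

94.8 km

Arc length along a parallel = R cos φ · Δλ (with Δλ in radians).
= 6371 × cos 71.6° × (2.7° × π/180) = 6371 × 0.3156 × 0.04712 ≈ 94.8 km.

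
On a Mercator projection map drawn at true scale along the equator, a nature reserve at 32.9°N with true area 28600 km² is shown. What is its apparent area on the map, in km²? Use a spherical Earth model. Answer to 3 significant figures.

40600 km²

Mercator is conformal, so the point scale is isotropic: h = k = sec φ = 1/cos φ.
Areal scale = k² = sec²φ = 1/cos²(32.9°) = 1/0.8396² = 1.419.
Apparent area = 28600 × 1.419 ≈ 40600 km².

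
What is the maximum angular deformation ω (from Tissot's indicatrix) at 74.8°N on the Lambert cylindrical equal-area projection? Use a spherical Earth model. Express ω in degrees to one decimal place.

121.2°

The Lambert cylindrical equal-area projection is the cylindrical equal-area projection with its standard parallel at the equator (φ₀ = 0). Cylindrical equal-area (φ₀ = 0°): h = cos φ / cos 0° along meridians, k = cos 0° / cos φ along parallels; h·k = 1.
At 74.8°: h = 0.2622, k = 3.814; principal scales a = 3.814, b = 0.2622.
sin(ω/2) = (a − b)/(a + b) = 3.552/4.076 = 0.8714, so ω = 2 arcsin(0.8714) ≈ 121.2°.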